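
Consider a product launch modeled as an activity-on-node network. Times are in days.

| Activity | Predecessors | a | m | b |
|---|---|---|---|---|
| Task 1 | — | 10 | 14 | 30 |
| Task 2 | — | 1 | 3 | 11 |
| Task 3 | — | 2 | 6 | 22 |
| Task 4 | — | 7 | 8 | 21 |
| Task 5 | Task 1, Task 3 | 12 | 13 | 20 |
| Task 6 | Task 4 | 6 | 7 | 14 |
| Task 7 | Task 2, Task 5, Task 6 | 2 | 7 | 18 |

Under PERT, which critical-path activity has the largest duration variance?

Task 1

te_Task 1 = (10 + 4·14 + 30)/6 = 96/6 = 16; σ²_Task 1 = ((30−10)/6)² = 11.111
te_Task 2 = (1 + 4·3 + 11)/6 = 24/6 = 4; σ²_Task 2 = ((11−1)/6)² = 2.778
te_Task 3 = (2 + 4·6 + 22)/6 = 48/6 = 8; σ²_Task 3 = ((22−2)/6)² = 11.111
te_Task 4 = (7 + 4·8 + 21)/6 = 60/6 = 10; σ²_Task 4 = ((21−7)/6)² = 5.444
te_Task 5 = (12 + 4·13 + 20)/6 = 84/6 = 14; σ²_Task 5 = ((20−12)/6)² = 1.778
te_Task 6 = (6 + 4·7 + 14)/6 = 48/6 = 8; σ²_Task 6 = ((14−6)/6)² = 1.778
te_Task 7 = (2 + 4·7 + 18)/6 = 48/6 = 8; σ²_Task 7 = ((18−2)/6)² = 7.111

Forward pass:
ES_Task 1 = 0; EF_Task 1 = 16
ES_Task 2 = 0; EF_Task 2 = 4
ES_Task 3 = 0; EF_Task 3 = 8
ES_Task 4 = 0; EF_Task 4 = 10
ES_Task 5 = max(EF_Task 1=16, EF_Task 3=8) = 16; EF_Task 5 = 16+14 = 30
ES_Task 6 = 10; EF_Task 6 = 10+8 = 18
ES_Task 7 = max(EF_Task 2=4, EF_Task 5=30, EF_Task 6=18) = 30; EF_Task 7 = 30+8 = 38
Expected project duration μ = 38 days. Critical path: Task 1 → Task 5 → Task 7.

Variances on critical path: σ²_Task 1=11.111, σ²_Task 5=1.778, σ²_Task 7=7.111.
Largest is σ²_Task 1 = 11.111.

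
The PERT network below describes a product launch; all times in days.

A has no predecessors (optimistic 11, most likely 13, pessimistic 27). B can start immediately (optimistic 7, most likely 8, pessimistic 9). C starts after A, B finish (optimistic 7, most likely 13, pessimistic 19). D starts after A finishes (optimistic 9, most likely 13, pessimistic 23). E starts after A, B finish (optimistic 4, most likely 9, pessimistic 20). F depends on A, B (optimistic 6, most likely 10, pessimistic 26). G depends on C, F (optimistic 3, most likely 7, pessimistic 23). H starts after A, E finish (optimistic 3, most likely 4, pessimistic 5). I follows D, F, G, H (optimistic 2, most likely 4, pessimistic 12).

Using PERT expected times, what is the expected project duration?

te_A = (11 + 4·13 + 27)/6 = 90/6 = 15
te_B = (7 + 4·8 + 9)/6 = 48/6 = 8
te_C = (7 + 4·13 + 19)/6 = 78/6 = 13
te_D = (9 + 4·13 + 23)/6 = 84/6 = 14
te_E = (4 + 4·9 + 20)/6 = 60/6 = 10
te_F = (6 + 4·10 + 26)/6 = 72/6 = 12
te_G = (3 + 4·7 + 23)/6 = 54/6 = 9
te_H = (3 + 4·4 + 5)/6 = 24/6 = 4
te_I = (2 + 4·4 + 12)/6 = 30/6 = 5

Forward pass:
ES_A = 0; EF_A = 15
ES_B = 0; EF_B = 8
ES_C = max(EF_A=15, EF_B=8) = 15; EF_C = 15+13 = 28
ES_D = 15; EF_D = 15+14 = 29
ES_E = max(EF_A=15, EF_B=8) = 15; EF_E = 15+10 = 25
ES_F = max(EF_A=15, EF_B=8) = 15; EF_F = 15+12 = 27
ES_G = max(EF_C=28, EF_F=27) = 28; EF_G = 28+9 = 37
ES_H = max(EF_A=15, EF_E=25) = 25; EF_H = 25+4 = 29
ES_I = max(EF_D=29, EF_F=27, EF_G=37, EF_H=29) = 37; EF_I = 37+5 = 42
Expected project duration μ = 42 days. Critical path: A → C → G → I.

42 days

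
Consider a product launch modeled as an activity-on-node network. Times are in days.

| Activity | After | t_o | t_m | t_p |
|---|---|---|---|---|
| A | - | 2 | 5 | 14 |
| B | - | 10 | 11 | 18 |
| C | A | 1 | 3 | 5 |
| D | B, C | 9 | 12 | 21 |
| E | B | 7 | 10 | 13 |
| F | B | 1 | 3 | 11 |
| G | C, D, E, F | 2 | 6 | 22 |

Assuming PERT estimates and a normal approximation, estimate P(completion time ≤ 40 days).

te_A = (2 + 4·5 + 14)/6 = 36/6 = 6; σ²_A = ((14−2)/6)² = 4.000
te_B = (10 + 4·11 + 18)/6 = 72/6 = 12; σ²_B = ((18−10)/6)² = 1.778
te_C = (1 + 4·3 + 5)/6 = 18/6 = 3; σ²_C = ((5−1)/6)² = 0.444
te_D = (9 + 4·12 + 21)/6 = 78/6 = 13; σ²_D = ((21−9)/6)² = 4.000
te_E = (7 + 4·10 + 13)/6 = 60/6 = 10; σ²_E = ((13−7)/6)² = 1.000
te_F = (1 + 4·3 + 11)/6 = 24/6 = 4; σ²_F = ((11−1)/6)² = 2.778
te_G = (2 + 4·6 + 22)/6 = 48/6 = 8; σ²_G = ((22−2)/6)² = 11.111

Forward pass:
ES_A = 0; EF_A = 6
ES_B = 0; EF_B = 12
ES_C = 6; EF_C = 6+3 = 9
ES_D = max(EF_B=12, EF_C=9) = 12; EF_D = 12+13 = 25
ES_E = 12; EF_E = 12+10 = 22
ES_F = 12; EF_F = 12+4 = 16
ES_G = max(EF_C=9, EF_D=25, EF_E=22, EF_F=16) = 25; EF_G = 25+8 = 33
Expected project duration μ = 33 days. Critical path: B → D → G.

Variance along critical path = 1.778 + 4.000 + 11.111 = 16.889; σ = √16.889 = 4.110 days.
Z = (40 − 33) / 4.110 = 1.703
P(T ≤ 40) = Φ(1.703) ≈ 0.956

0.956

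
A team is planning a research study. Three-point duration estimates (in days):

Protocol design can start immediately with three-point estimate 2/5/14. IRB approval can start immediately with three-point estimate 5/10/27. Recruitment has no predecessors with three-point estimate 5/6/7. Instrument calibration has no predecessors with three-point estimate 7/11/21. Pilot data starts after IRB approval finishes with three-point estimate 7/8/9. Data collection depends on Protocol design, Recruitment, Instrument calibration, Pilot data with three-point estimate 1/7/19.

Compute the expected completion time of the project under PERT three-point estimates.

te_Protocol design = (2 + 4·5 + 14)/6 = 36/6 = 6
te_IRB approval = (5 + 4·10 + 27)/6 = 72/6 = 12
te_Recruitment = (5 + 4·6 + 7)/6 = 36/6 = 6
te_Instrument calibration = (7 + 4·11 + 21)/6 = 72/6 = 12
te_Pilot data = (7 + 4·8 + 9)/6 = 48/6 = 8
te_Data collection = (1 + 4·7 + 19)/6 = 48/6 = 8

Forward pass:
ES_Protocol design = 0; EF_Protocol design = 6
ES_IRB approval = 0; EF_IRB approval = 12
ES_Recruitment = 0; EF_Recruitment = 6
ES_Instrument calibration = 0; EF_Instrument calibration = 12
ES_Pilot data = 12; EF_Pilot data = 12+8 = 20
ES_Data collection = max(EF_Protocol design=6, EF_Recruitment=6, EF_Instrument calibration=12, EF_Pilot data=20) = 20; EF_Data collection = 20+8 = 28
Expected project duration μ = 28 days. Critical path: IRB approval → Pilot data → Data collection.

28 days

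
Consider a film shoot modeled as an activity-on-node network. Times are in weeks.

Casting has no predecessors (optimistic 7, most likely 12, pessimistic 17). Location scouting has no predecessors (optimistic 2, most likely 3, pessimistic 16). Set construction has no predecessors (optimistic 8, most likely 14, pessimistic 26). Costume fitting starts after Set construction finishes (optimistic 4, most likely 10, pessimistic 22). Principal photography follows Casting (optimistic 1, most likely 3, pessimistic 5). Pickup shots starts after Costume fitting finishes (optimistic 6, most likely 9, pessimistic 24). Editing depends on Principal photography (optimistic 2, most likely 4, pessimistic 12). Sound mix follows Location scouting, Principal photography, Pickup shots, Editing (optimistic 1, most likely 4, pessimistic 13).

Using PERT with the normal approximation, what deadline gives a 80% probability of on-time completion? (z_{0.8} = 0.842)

te_Casting = (7 + 4·12 + 17)/6 = 72/6 = 12; σ²_Casting = ((17−7)/6)² = 2.778
te_Location scouting = (2 + 4·3 + 16)/6 = 30/6 = 5; σ²_Location scouting = ((16−2)/6)² = 5.444
te_Set construction = (8 + 4·14 + 26)/6 = 90/6 = 15; σ²_Set construction = ((26−8)/6)² = 9.000
te_Costume fitting = (4 + 4·10 + 22)/6 = 66/6 = 11; σ²_Costume fitting = ((22−4)/6)² = 9.000
te_Principal photography = (1 + 4·3 + 5)/6 = 18/6 = 3; σ²_Principal photography = ((5−1)/6)² = 0.444
te_Pickup shots = (6 + 4·9 + 24)/6 = 66/6 = 11; σ²_Pickup shots = ((24−6)/6)² = 9.000
te_Editing = (2 + 4·4 + 12)/6 = 30/6 = 5; σ²_Editing = ((12−2)/6)² = 2.778
te_Sound mix = (1 + 4·4 + 13)/6 = 30/6 = 5; σ²_Sound mix = ((13−1)/6)² = 4.000

Forward pass:
ES_Casting = 0; EF_Casting = 12
ES_Location scouting = 0; EF_Location scouting = 5
ES_Set construction = 0; EF_Set construction = 15
ES_Costume fitting = 15; EF_Costume fitting = 15+11 = 26
ES_Principal photography = 12; EF_Principal photography = 12+3 = 15
ES_Pickup shots = 26; EF_Pickup shots = 26+11 = 37
ES_Editing = 15; EF_Editing = 15+5 = 20
ES_Sound mix = max(EF_Location scouting=5, EF_Principal photography=15, EF_Pickup shots=37, EF_Editing=20) = 37; EF_Sound mix = 37+5 = 42
Expected project duration μ = 42 weeks. Critical path: Set construction → Costume fitting → Pickup shots → Sound mix.

Variance along critical path = 9.000 + 9.000 + 9.000 + 4.000 = 31.000; σ = 5.568 weeks.
D = μ + z·σ = 42 + 0.842·5.568 = 46.7 weeks

46.7 weeks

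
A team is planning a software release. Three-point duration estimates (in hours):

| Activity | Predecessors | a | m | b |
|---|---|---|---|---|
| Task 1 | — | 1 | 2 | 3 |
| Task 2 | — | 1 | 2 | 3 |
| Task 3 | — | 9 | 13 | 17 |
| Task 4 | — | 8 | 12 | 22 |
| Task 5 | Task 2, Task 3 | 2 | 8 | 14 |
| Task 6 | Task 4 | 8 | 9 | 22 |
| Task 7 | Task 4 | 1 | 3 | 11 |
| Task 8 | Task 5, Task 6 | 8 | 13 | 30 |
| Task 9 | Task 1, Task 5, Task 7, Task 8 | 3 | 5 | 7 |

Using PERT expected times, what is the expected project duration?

te_Task 1 = (1 + 4·2 + 3)/6 = 12/6 = 2
te_Task 2 = (1 + 4·2 + 3)/6 = 12/6 = 2
te_Task 3 = (9 + 4·13 + 17)/6 = 78/6 = 13
te_Task 4 = (8 + 4·12 + 22)/6 = 78/6 = 13
te_Task 5 = (2 + 4·8 + 14)/6 = 48/6 = 8
te_Task 6 = (8 + 4·9 + 22)/6 = 66/6 = 11
te_Task 7 = (1 + 4·3 + 11)/6 = 24/6 = 4
te_Task 8 = (8 + 4·13 + 30)/6 = 90/6 = 15
te_Task 9 = (3 + 4·5 + 7)/6 = 30/6 = 5

Forward pass:
ES_Task 1 = 0; EF_Task 1 = 2
ES_Task 2 = 0; EF_Task 2 = 2
ES_Task 3 = 0; EF_Task 3 = 13
ES_Task 4 = 0; EF_Task 4 = 13
ES_Task 5 = max(EF_Task 2=2, EF_Task 3=13) = 13; EF_Task 5 = 13+8 = 21
ES_Task 6 = 13; EF_Task 6 = 13+11 = 24
ES_Task 7 = 13; EF_Task 7 = 13+4 = 17
ES_Task 8 = max(EF_Task 5=21, EF_Task 6=24) = 24; EF_Task 8 = 24+15 = 39
ES_Task 9 = max(EF_Task 1=2, EF_Task 5=21, EF_Task 7=17, EF_Task 8=39) = 39; EF_Task 9 = 39+5 = 44
Expected project duration μ = 44 hours. Critical path: Task 4 → Task 6 → Task 8 → Task 9.

44 hours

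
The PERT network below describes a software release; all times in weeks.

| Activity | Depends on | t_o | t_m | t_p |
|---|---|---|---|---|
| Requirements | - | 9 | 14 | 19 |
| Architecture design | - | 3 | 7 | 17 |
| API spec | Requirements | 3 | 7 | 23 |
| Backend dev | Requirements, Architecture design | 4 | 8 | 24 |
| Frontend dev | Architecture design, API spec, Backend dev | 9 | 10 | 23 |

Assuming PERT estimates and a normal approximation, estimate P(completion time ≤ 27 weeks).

0.020

te_Requirements = (9 + 4·14 + 19)/6 = 84/6 = 14; σ²_Requirements = ((19−9)/6)² = 2.778
te_Architecture design = (3 + 4·7 + 17)/6 = 48/6 = 8; σ²_Architecture design = ((17−3)/6)² = 5.444
te_API spec = (3 + 4·7 + 23)/6 = 54/6 = 9; σ²_API spec = ((23−3)/6)² = 11.111
te_Backend dev = (4 + 4·8 + 24)/6 = 60/6 = 10; σ²_Backend dev = ((24−4)/6)² = 11.111
te_Frontend dev = (9 + 4·10 + 23)/6 = 72/6 = 12; σ²_Frontend dev = ((23−9)/6)² = 5.444

Forward pass:
ES_Requirements = 0; EF_Requirements = 14
ES_Architecture design = 0; EF_Architecture design = 8
ES_API spec = 14; EF_API spec = 14+9 = 23
ES_Backend dev = max(EF_Requirements=14, EF_Architecture design=8) = 14; EF_Backend dev = 14+10 = 24
ES_Frontend dev = max(EF_Architecture design=8, EF_API spec=23, EF_Backend dev=24) = 24; EF_Frontend dev = 24+12 = 36
Expected project duration μ = 36 weeks. Critical path: Requirements → Backend dev → Frontend dev.

Variance along critical path = 2.778 + 11.111 + 5.444 = 19.333; σ = √19.333 = 4.397 weeks.
Z = (27 − 36) / 4.397 = -2.047
P(T ≤ 27) = Φ(-2.047) ≈ 0.020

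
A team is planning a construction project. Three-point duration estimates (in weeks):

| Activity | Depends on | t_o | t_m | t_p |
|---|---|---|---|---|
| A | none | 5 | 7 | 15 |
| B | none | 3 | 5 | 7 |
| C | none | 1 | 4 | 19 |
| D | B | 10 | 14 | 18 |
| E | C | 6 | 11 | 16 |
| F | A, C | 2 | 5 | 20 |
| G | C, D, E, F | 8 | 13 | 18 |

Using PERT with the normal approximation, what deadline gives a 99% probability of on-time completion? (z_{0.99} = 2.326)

te_A = (5 + 4·7 + 15)/6 = 48/6 = 8; σ²_A = ((15−5)/6)² = 2.778
te_B = (3 + 4·5 + 7)/6 = 30/6 = 5; σ²_B = ((7−3)/6)² = 0.444
te_C = (1 + 4·4 + 19)/6 = 36/6 = 6; σ²_C = ((19−1)/6)² = 9.000
te_D = (10 + 4·14 + 18)/6 = 84/6 = 14; σ²_D = ((18−10)/6)² = 1.778
te_E = (6 + 4·11 + 16)/6 = 66/6 = 11; σ²_E = ((16−6)/6)² = 2.778
te_F = (2 + 4·5 + 20)/6 = 42/6 = 7; σ²_F = ((20−2)/6)² = 9.000
te_G = (8 + 4·13 + 18)/6 = 78/6 = 13; σ²_G = ((18−8)/6)² = 2.778

Forward pass:
ES_A = 0; EF_A = 8
ES_B = 0; EF_B = 5
ES_C = 0; EF_C = 6
ES_D = 5; EF_D = 5+14 = 19
ES_E = 6; EF_E = 6+11 = 17
ES_F = max(EF_A=8, EF_C=6) = 8; EF_F = 8+7 = 15
ES_G = max(EF_C=6, EF_D=19, EF_E=17, EF_F=15) = 19; EF_G = 19+13 = 32
Expected project duration μ = 32 weeks. Critical path: B → D → G.

Variance along critical path = 0.444 + 1.778 + 2.778 = 5.000; σ = 2.236 weeks.
D = μ + z·σ = 32 + 2.326·2.236 = 37.2 weeks

37.2 weeks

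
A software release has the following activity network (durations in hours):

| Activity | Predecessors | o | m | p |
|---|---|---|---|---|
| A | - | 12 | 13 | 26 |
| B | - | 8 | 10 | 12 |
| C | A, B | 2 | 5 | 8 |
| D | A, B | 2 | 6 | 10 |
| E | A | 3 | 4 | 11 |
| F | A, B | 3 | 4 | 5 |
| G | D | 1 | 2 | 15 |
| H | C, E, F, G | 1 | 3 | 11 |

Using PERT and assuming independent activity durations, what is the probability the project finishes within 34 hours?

te_A = (12 + 4·13 + 26)/6 = 90/6 = 15; σ²_A = ((26−12)/6)² = 5.444
te_B = (8 + 4·10 + 12)/6 = 60/6 = 10; σ²_B = ((12−8)/6)² = 0.444
te_C = (2 + 4·5 + 8)/6 = 30/6 = 5; σ²_C = ((8−2)/6)² = 1.000
te_D = (2 + 4·6 + 10)/6 = 36/6 = 6; σ²_D = ((10−2)/6)² = 1.778
te_E = (3 + 4·4 + 11)/6 = 30/6 = 5; σ²_E = ((11−3)/6)² = 1.778
te_F = (3 + 4·4 + 5)/6 = 24/6 = 4; σ²_F = ((5−3)/6)² = 0.111
te_G = (1 + 4·2 + 15)/6 = 24/6 = 4; σ²_G = ((15−1)/6)² = 5.444
te_H = (1 + 4·3 + 11)/6 = 24/6 = 4; σ²_H = ((11−1)/6)² = 2.778

Forward pass:
ES_A = 0; EF_A = 15
ES_B = 0; EF_B = 10
ES_C = max(EF_A=15, EF_B=10) = 15; EF_C = 15+5 = 20
ES_D = max(EF_A=15, EF_B=10) = 15; EF_D = 15+6 = 21
ES_E = 15; EF_E = 15+5 = 20
ES_F = max(EF_A=15, EF_B=10) = 15; EF_F = 15+4 = 19
ES_G = 21; EF_G = 21+4 = 25
ES_H = max(EF_C=20, EF_E=20, EF_F=19, EF_G=25) = 25; EF_H = 25+4 = 29
Expected project duration μ = 29 hours. Critical path: A → D → G → H.

Variance along critical path = 5.444 + 1.778 + 5.444 + 2.778 = 15.444; σ = √15.444 = 3.930 hours.
Z = (34 − 29) / 3.930 = 1.272
P(T ≤ 34) = Φ(1.272) ≈ 0.898

0.898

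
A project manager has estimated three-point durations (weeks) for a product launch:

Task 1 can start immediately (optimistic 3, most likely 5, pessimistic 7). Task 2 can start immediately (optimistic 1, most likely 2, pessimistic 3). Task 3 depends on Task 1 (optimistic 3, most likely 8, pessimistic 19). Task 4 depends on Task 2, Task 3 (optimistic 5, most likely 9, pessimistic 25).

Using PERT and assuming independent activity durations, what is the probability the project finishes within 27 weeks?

te_Task 1 = (3 + 4·5 + 7)/6 = 30/6 = 5; σ²_Task 1 = ((7−3)/6)² = 0.444
te_Task 2 = (1 + 4·2 + 3)/6 = 12/6 = 2; σ²_Task 2 = ((3−1)/6)² = 0.111
te_Task 3 = (3 + 4·8 + 19)/6 = 54/6 = 9; σ²_Task 3 = ((19−3)/6)² = 7.111
te_Task 4 = (5 + 4·9 + 25)/6 = 66/6 = 11; σ²_Task 4 = ((25−5)/6)² = 11.111

Forward pass:
ES_Task 1 = 0; EF_Task 1 = 5
ES_Task 2 = 0; EF_Task 2 = 2
ES_Task 3 = 5; EF_Task 3 = 5+9 = 14
ES_Task 4 = max(EF_Task 2=2, EF_Task 3=14) = 14; EF_Task 4 = 14+11 = 25
Expected project duration μ = 25 weeks. Critical path: Task 1 → Task 3 → Task 4.

Variance along critical path = 0.444 + 7.111 + 11.111 = 18.667; σ = √18.667 = 4.320 weeks.
Z = (27 − 25) / 4.320 = 0.463
P(T ≤ 27) = Φ(0.463) ≈ 0.678

0.678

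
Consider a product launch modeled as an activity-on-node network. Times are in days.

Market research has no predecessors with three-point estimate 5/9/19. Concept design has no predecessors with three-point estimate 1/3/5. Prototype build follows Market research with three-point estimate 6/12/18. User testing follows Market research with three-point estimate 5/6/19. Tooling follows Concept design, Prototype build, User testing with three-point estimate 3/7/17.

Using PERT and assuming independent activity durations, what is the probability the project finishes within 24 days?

te_Market research = (5 + 4·9 + 19)/6 = 60/6 = 10; σ²_Market research = ((19−5)/6)² = 5.444
te_Concept design = (1 + 4·3 + 5)/6 = 18/6 = 3; σ²_Concept design = ((5−1)/6)² = 0.444
te_Prototype build = (6 + 4·12 + 18)/6 = 72/6 = 12; σ²_Prototype build = ((18−6)/6)² = 4.000
te_User testing = (5 + 4·6 + 19)/6 = 48/6 = 8; σ²_User testing = ((19−5)/6)² = 5.444
te_Tooling = (3 + 4·7 + 17)/6 = 48/6 = 8; σ²_Tooling = ((17−3)/6)² = 5.444

Forward pass:
ES_Market research = 0; EF_Market research = 10
ES_Concept design = 0; EF_Concept design = 3
ES_Prototype build = 10; EF_Prototype build = 10+12 = 22
ES_User testing = 10; EF_User testing = 10+8 = 18
ES_Tooling = max(EF_Concept design=3, EF_Prototype build=22, EF_User testing=18) = 22; EF_Tooling = 22+8 = 30
Expected project duration μ = 30 days. Critical path: Market research → Prototype build → Tooling.

Variance along critical path = 5.444 + 4.000 + 5.444 = 14.889; σ = √14.889 = 3.859 days.
Z = (24 − 30) / 3.859 = -1.555
P(T ≤ 24) = Φ(-1.555) ≈ 0.060

0.060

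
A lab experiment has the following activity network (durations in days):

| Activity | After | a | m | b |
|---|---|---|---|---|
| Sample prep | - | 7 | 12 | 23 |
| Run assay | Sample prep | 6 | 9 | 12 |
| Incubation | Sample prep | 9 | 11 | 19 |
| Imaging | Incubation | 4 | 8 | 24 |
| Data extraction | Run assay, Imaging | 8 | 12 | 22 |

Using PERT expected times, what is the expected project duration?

48 days

te_Sample prep = (7 + 4·12 + 23)/6 = 78/6 = 13
te_Run assay = (6 + 4·9 + 12)/6 = 54/6 = 9
te_Incubation = (9 + 4·11 + 19)/6 = 72/6 = 12
te_Imaging = (4 + 4·8 + 24)/6 = 60/6 = 10
te_Data extraction = (8 + 4·12 + 22)/6 = 78/6 = 13

Forward pass:
ES_Sample prep = 0; EF_Sample prep = 13
ES_Run assay = 13; EF_Run assay = 13+9 = 22
ES_Incubation = 13; EF_Incubation = 13+12 = 25
ES_Imaging = 25; EF_Imaging = 25+10 = 35
ES_Data extraction = max(EF_Run assay=22, EF_Imaging=35) = 35; EF_Data extraction = 35+13 = 48
Expected project duration μ = 48 days. Critical path: Sample prep → Incubation → Imaging → Data extraction.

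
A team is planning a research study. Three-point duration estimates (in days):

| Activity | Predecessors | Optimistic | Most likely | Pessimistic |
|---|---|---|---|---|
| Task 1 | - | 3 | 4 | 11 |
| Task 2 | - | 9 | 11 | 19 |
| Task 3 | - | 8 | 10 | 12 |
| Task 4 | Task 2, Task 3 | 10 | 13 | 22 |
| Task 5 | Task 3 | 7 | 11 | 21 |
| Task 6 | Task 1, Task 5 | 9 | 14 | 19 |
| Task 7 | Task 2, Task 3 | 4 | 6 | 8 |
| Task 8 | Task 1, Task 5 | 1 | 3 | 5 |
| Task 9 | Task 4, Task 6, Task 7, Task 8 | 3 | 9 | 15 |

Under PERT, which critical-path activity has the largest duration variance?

te_Task 1 = (3 + 4·4 + 11)/6 = 30/6 = 5; σ²_Task 1 = ((11−3)/6)² = 1.778
te_Task 2 = (9 + 4·11 + 19)/6 = 72/6 = 12; σ²_Task 2 = ((19−9)/6)² = 2.778
te_Task 3 = (8 + 4·10 + 12)/6 = 60/6 = 10; σ²_Task 3 = ((12−8)/6)² = 0.444
te_Task 4 = (10 + 4·13 + 22)/6 = 84/6 = 14; σ²_Task 4 = ((22−10)/6)² = 4.000
te_Task 5 = (7 + 4·11 + 21)/6 = 72/6 = 12; σ²_Task 5 = ((21−7)/6)² = 5.444
te_Task 6 = (9 + 4·14 + 19)/6 = 84/6 = 14; σ²_Task 6 = ((19−9)/6)² = 2.778
te_Task 7 = (4 + 4·6 + 8)/6 = 36/6 = 6; σ²_Task 7 = ((8−4)/6)² = 0.444
te_Task 8 = (1 + 4·3 + 5)/6 = 18/6 = 3; σ²_Task 8 = ((5−1)/6)² = 0.444
te_Task 9 = (3 + 4·9 + 15)/6 = 54/6 = 9; σ²_Task 9 = ((15−3)/6)² = 4.000

Forward pass:
ES_Task 1 = 0; EF_Task 1 = 5
ES_Task 2 = 0; EF_Task 2 = 12
ES_Task 3 = 0; EF_Task 3 = 10
ES_Task 4 = max(EF_Task 2=12, EF_Task 3=10) = 12; EF_Task 4 = 12+14 = 26
ES_Task 5 = 10; EF_Task 5 = 10+12 = 22
ES_Task 6 = max(EF_Task 1=5, EF_Task 5=22) = 22; EF_Task 6 = 22+14 = 36
ES_Task 7 = max(EF_Task 2=12, EF_Task 3=10) = 12; EF_Task 7 = 12+6 = 18
ES_Task 8 = max(EF_Task 1=5, EF_Task 5=22) = 22; EF_Task 8 = 22+3 = 25
ES_Task 9 = max(EF_Task 4=26, EF_Task 6=36, EF_Task 7=18, EF_Task 8=25) = 36; EF_Task 9 = 36+9 = 45
Expected project duration μ = 45 days. Critical path: Task 3 → Task 5 → Task 6 → Task 9.

Variances on critical path: σ²_Task 3=0.444, σ²_Task 5=5.444, σ²_Task 6=2.778, σ²_Task 9=4.000.
Largest is σ²_Task 5 = 5.444.

Task 5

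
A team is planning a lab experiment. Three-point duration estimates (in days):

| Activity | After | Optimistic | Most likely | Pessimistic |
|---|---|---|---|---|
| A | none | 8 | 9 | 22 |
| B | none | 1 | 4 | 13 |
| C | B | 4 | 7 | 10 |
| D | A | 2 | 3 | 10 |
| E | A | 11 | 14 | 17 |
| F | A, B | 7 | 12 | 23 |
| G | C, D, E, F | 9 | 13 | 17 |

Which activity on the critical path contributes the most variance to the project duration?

A

te_A = (8 + 4·9 + 22)/6 = 66/6 = 11; σ²_A = ((22−8)/6)² = 5.444
te_B = (1 + 4·4 + 13)/6 = 30/6 = 5; σ²_B = ((13−1)/6)² = 4.000
te_C = (4 + 4·7 + 10)/6 = 42/6 = 7; σ²_C = ((10−4)/6)² = 1.000
te_D = (2 + 4·3 + 10)/6 = 24/6 = 4; σ²_D = ((10−2)/6)² = 1.778
te_E = (11 + 4·14 + 17)/6 = 84/6 = 14; σ²_E = ((17−11)/6)² = 1.000
te_F = (7 + 4·12 + 23)/6 = 78/6 = 13; σ²_F = ((23−7)/6)² = 7.111
te_G = (9 + 4·13 + 17)/6 = 78/6 = 13; σ²_G = ((17−9)/6)² = 1.778

Forward pass:
ES_A = 0; EF_A = 11
ES_B = 0; EF_B = 5
ES_C = 5; EF_C = 5+7 = 12
ES_D = 11; EF_D = 11+4 = 15
ES_E = 11; EF_E = 11+14 = 25
ES_F = max(EF_A=11, EF_B=5) = 11; EF_F = 11+13 = 24
ES_G = max(EF_C=12, EF_D=15, EF_E=25, EF_F=24) = 25; EF_G = 25+13 = 38
Expected project duration μ = 38 days. Critical path: A → E → G.

Variances on critical path: σ²_A=5.444, σ²_E=1.000, σ²_G=1.778.
Largest is σ²_A = 5.444.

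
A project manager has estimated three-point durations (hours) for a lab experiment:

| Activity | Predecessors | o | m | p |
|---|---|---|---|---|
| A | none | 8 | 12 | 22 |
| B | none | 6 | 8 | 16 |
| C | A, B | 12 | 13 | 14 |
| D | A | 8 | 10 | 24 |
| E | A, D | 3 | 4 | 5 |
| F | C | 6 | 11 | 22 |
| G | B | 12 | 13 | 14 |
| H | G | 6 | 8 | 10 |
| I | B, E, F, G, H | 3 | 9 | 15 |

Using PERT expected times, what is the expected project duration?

te_A = (8 + 4·12 + 22)/6 = 78/6 = 13
te_B = (6 + 4·8 + 16)/6 = 54/6 = 9
te_C = (12 + 4·13 + 14)/6 = 78/6 = 13
te_D = (8 + 4·10 + 24)/6 = 72/6 = 12
te_E = (3 + 4·4 + 5)/6 = 24/6 = 4
te_F = (6 + 4·11 + 22)/6 = 72/6 = 12
te_G = (12 + 4·13 + 14)/6 = 78/6 = 13
te_H = (6 + 4·8 + 10)/6 = 48/6 = 8
te_I = (3 + 4·9 + 15)/6 = 54/6 = 9

Forward pass:
ES_A = 0; EF_A = 13
ES_B = 0; EF_B = 9
ES_C = max(EF_A=13, EF_B=9) = 13; EF_C = 13+13 = 26
ES_D = 13; EF_D = 13+12 = 25
ES_E = max(EF_A=13, EF_D=25) = 25; EF_E = 25+4 = 29
ES_F = 26; EF_F = 26+12 = 38
ES_G = 9; EF_G = 9+13 = 22
ES_H = 22; EF_H = 22+8 = 30
ES_I = max(EF_B=9, EF_E=29, EF_F=38, EF_G=22, EF_H=30) = 38; EF_I = 38+9 = 47
Expected project duration μ = 47 hours. Critical path: A → C → F → I.

47 hours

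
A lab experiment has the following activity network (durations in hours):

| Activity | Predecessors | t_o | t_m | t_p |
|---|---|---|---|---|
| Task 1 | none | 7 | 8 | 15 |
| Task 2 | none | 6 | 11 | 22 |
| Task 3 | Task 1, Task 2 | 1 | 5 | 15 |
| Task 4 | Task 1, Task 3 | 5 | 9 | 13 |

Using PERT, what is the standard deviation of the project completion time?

te_Task 1 = (7 + 4·8 + 15)/6 = 54/6 = 9; σ²_Task 1 = ((15−7)/6)² = 1.778
te_Task 2 = (6 + 4·11 + 22)/6 = 72/6 = 12; σ²_Task 2 = ((22−6)/6)² = 7.111
te_Task 3 = (1 + 4·5 + 15)/6 = 36/6 = 6; σ²_Task 3 = ((15−1)/6)² = 5.444
te_Task 4 = (5 + 4·9 + 13)/6 = 54/6 = 9; σ²_Task 4 = ((13−5)/6)² = 1.778

Forward pass:
ES_Task 1 = 0; EF_Task 1 = 9
ES_Task 2 = 0; EF_Task 2 = 12
ES_Task 3 = max(EF_Task 1=9, EF_Task 2=12) = 12; EF_Task 3 = 12+6 = 18
ES_Task 4 = max(EF_Task 1=9, EF_Task 3=18) = 18; EF_Task 4 = 18+9 = 27
Expected project duration μ = 27 hours. Critical path: Task 2 → Task 3 → Task 4.

Variance along critical path = 7.111 + 5.444 + 1.778 = 14.333
σ = √14.333 = 3.786 hours

3.79 hours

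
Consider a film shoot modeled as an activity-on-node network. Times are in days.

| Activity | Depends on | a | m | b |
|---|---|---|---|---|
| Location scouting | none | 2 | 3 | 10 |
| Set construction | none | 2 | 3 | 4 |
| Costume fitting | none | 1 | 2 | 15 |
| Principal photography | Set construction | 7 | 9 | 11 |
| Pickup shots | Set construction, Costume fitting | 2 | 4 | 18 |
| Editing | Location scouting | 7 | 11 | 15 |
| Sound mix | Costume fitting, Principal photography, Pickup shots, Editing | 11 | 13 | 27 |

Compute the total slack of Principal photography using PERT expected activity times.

te_Location scouting = (2 + 4·3 + 10)/6 = 24/6 = 4
te_Set construction = (2 + 4·3 + 4)/6 = 18/6 = 3
te_Costume fitting = (1 + 4·2 + 15)/6 = 24/6 = 4
te_Principal photography = (7 + 4·9 + 11)/6 = 54/6 = 9
te_Pickup shots = (2 + 4·4 + 18)/6 = 36/6 = 6
te_Editing = (7 + 4·11 + 15)/6 = 66/6 = 11
te_Sound mix = (11 + 4·13 + 27)/6 = 90/6 = 15

Forward pass:
ES_Location scouting = 0; EF_Location scouting = 4
ES_Set construction = 0; EF_Set construction = 3
ES_Costume fitting = 0; EF_Costume fitting = 4
ES_Principal photography = 3; EF_Principal photography = 3+9 = 12
ES_Pickup shots = max(EF_Set construction=3, EF_Costume fitting=4) = 4; EF_Pickup shots = 4+6 = 10
ES_Editing = 4; EF_Editing = 4+11 = 15
ES_Sound mix = max(EF_Costume fitting=4, EF_Principal photography=12, EF_Pickup shots=10, EF_Editing=15) = 15; EF_Sound mix = 15+15 = 30
Expected project duration μ = 30 days. Critical path: Location scouting → Editing → Sound mix.

Backward pass:
LF_Sound mix = 30; LS_Sound mix = 30−15 = 15
LF_Editing = LS_Sound mix = 15; LS_Editing = 15−11 = 4
LF_Pickup shots = LS_Sound mix = 15; LS_Pickup shots = 15−6 = 9
LF_Principal photography = LS_Sound mix = 15; LS_Principal photography = 15−9 = 6
LF_Costume fitting = min(LS_Pickup shots=9, LS_Sound mix=15) = 9; LS_Costume fitting = 9−4 = 5
LF_Set construction = min(LS_Principal photography=6, LS_Pickup shots=9) = 6; LS_Set construction = 6−3 = 3
LF_Location scouting = LS_Editing = 4; LS_Location scouting = 4−4 = 0
Slack_Principal photography = LS_Principal photography − ES_Principal photography = 6 − 3 = 3

3 days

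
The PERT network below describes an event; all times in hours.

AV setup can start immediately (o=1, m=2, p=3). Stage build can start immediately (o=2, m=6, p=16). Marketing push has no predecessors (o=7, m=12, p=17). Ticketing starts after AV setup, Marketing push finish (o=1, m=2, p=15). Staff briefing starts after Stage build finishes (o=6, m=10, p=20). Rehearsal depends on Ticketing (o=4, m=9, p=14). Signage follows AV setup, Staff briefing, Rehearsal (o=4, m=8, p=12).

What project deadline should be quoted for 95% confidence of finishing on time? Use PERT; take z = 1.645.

38.9 hours

te_AV setup = (1 + 4·2 + 3)/6 = 12/6 = 2; σ²_AV setup = ((3−1)/6)² = 0.111
te_Stage build = (2 + 4·6 + 16)/6 = 42/6 = 7; σ²_Stage build = ((16−2)/6)² = 5.444
te_Marketing push = (7 + 4·12 + 17)/6 = 72/6 = 12; σ²_Marketing push = ((17−7)/6)² = 2.778
te_Ticketing = (1 + 4·2 + 15)/6 = 24/6 = 4; σ²_Ticketing = ((15−1)/6)² = 5.444
te_Staff briefing = (6 + 4·10 + 20)/6 = 66/6 = 11; σ²_Staff briefing = ((20−6)/6)² = 5.444
te_Rehearsal = (4 + 4·9 + 14)/6 = 54/6 = 9; σ²_Rehearsal = ((14−4)/6)² = 2.778
te_Signage = (4 + 4·8 + 12)/6 = 48/6 = 8; σ²_Signage = ((12−4)/6)² = 1.778

Forward pass:
ES_AV setup = 0; EF_AV setup = 2
ES_Stage build = 0; EF_Stage build = 7
ES_Marketing push = 0; EF_Marketing push = 12
ES_Ticketing = max(EF_AV setup=2, EF_Marketing push=12) = 12; EF_Ticketing = 12+4 = 16
ES_Staff briefing = 7; EF_Staff briefing = 7+11 = 18
ES_Rehearsal = 16; EF_Rehearsal = 16+9 = 25
ES_Signage = max(EF_AV setup=2, EF_Staff briefing=18, EF_Rehearsal=25) = 25; EF_Signage = 25+8 = 33
Expected project duration μ = 33 hours. Critical path: Marketing push → Ticketing → Rehearsal → Signage.

Variance along critical path = 2.778 + 5.444 + 2.778 + 1.778 = 12.778; σ = 3.575 hours.
D = μ + z·σ = 33 + 1.645·3.575 = 38.9 hours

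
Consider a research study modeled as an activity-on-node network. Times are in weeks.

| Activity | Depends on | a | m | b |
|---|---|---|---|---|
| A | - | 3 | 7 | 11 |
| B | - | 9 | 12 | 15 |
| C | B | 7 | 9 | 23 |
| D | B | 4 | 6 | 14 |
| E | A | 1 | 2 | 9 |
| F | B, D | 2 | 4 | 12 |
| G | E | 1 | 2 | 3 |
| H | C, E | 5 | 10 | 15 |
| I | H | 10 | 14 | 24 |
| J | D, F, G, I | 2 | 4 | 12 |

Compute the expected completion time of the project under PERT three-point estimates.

53 weeks

te_A = (3 + 4·7 + 11)/6 = 42/6 = 7
te_B = (9 + 4·12 + 15)/6 = 72/6 = 12
te_C = (7 + 4·9 + 23)/6 = 66/6 = 11
te_D = (4 + 4·6 + 14)/6 = 42/6 = 7
te_E = (1 + 4·2 + 9)/6 = 18/6 = 3
te_F = (2 + 4·4 + 12)/6 = 30/6 = 5
te_G = (1 + 4·2 + 3)/6 = 12/6 = 2
te_H = (5 + 4·10 + 15)/6 = 60/6 = 10
te_I = (10 + 4·14 + 24)/6 = 90/6 = 15
te_J = (2 + 4·4 + 12)/6 = 30/6 = 5

Forward pass:
ES_A = 0; EF_A = 7
ES_B = 0; EF_B = 12
ES_C = 12; EF_C = 12+11 = 23
ES_D = 12; EF_D = 12+7 = 19
ES_E = 7; EF_E = 7+3 = 10
ES_F = max(EF_B=12, EF_D=19) = 19; EF_F = 19+5 = 24
ES_G = 10; EF_G = 10+2 = 12
ES_H = max(EF_C=23, EF_E=10) = 23; EF_H = 23+10 = 33
ES_I = 33; EF_I = 33+15 = 48
ES_J = max(EF_D=19, EF_F=24, EF_G=12, EF_I=48) = 48; EF_J = 48+5 = 53
Expected project duration μ = 53 weeks. Critical path: B → C → H → I → J.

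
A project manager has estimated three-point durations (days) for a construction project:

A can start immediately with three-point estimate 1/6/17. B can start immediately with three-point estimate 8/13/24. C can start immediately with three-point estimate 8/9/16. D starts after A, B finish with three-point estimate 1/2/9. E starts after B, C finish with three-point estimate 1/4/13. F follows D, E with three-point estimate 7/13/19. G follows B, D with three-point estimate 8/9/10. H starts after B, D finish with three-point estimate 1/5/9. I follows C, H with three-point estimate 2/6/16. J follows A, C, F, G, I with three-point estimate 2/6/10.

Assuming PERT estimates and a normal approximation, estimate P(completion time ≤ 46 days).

te_A = (1 + 4·6 + 17)/6 = 42/6 = 7; σ²_A = ((17−1)/6)² = 7.111
te_B = (8 + 4·13 + 24)/6 = 84/6 = 14; σ²_B = ((24−8)/6)² = 7.111
te_C = (8 + 4·9 + 16)/6 = 60/6 = 10; σ²_C = ((16−8)/6)² = 1.778
te_D = (1 + 4·2 + 9)/6 = 18/6 = 3; σ²_D = ((9−1)/6)² = 1.778
te_E = (1 + 4·4 + 13)/6 = 30/6 = 5; σ²_E = ((13−1)/6)² = 4.000
te_F = (7 + 4·13 + 19)/6 = 78/6 = 13; σ²_F = ((19−7)/6)² = 4.000
te_G = (8 + 4·9 + 10)/6 = 54/6 = 9; σ²_G = ((10−8)/6)² = 0.111
te_H = (1 + 4·5 + 9)/6 = 30/6 = 5; σ²_H = ((9−1)/6)² = 1.778
te_I = (2 + 4·6 + 16)/6 = 42/6 = 7; σ²_I = ((16−2)/6)² = 5.444
te_J = (2 + 4·6 + 10)/6 = 36/6 = 6; σ²_J = ((10−2)/6)² = 1.778

Forward pass:
ES_A = 0; EF_A = 7
ES_B = 0; EF_B = 14
ES_C = 0; EF_C = 10
ES_D = max(EF_A=7, EF_B=14) = 14; EF_D = 14+3 = 17
ES_E = max(EF_B=14, EF_C=10) = 14; EF_E = 14+5 = 19
ES_F = max(EF_D=17, EF_E=19) = 19; EF_F = 19+13 = 32
ES_G = max(EF_B=14, EF_D=17) = 17; EF_G = 17+9 = 26
ES_H = max(EF_B=14, EF_D=17) = 17; EF_H = 17+5 = 22
ES_I = max(EF_C=10, EF_H=22) = 22; EF_I = 22+7 = 29
ES_J = max(EF_A=7, EF_C=10, EF_F=32, EF_G=26, EF_I=29) = 32; EF_J = 32+6 = 38
Expected project duration μ = 38 days. Critical path: B → E → F → J.

Variance along critical path = 7.111 + 4.000 + 4.000 + 1.778 = 16.889; σ = √16.889 = 4.110 days.
Z = (46 − 38) / 4.110 = 1.947
P(T ≤ 46) = Φ(1.947) ≈ 0.974

0.974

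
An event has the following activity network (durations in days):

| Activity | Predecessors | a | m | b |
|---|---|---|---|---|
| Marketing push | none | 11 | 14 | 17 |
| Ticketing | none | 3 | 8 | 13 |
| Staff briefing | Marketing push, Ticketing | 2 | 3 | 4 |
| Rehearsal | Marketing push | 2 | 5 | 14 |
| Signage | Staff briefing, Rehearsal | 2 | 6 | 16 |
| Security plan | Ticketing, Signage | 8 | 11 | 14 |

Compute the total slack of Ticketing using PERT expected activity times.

9 days

te_Marketing push = (11 + 4·14 + 17)/6 = 84/6 = 14
te_Ticketing = (3 + 4·8 + 13)/6 = 48/6 = 8
te_Staff briefing = (2 + 4·3 + 4)/6 = 18/6 = 3
te_Rehearsal = (2 + 4·5 + 14)/6 = 36/6 = 6
te_Signage = (2 + 4·6 + 16)/6 = 42/6 = 7
te_Security plan = (8 + 4·11 + 14)/6 = 66/6 = 11

Forward pass:
ES_Marketing push = 0; EF_Marketing push = 14
ES_Ticketing = 0; EF_Ticketing = 8
ES_Staff briefing = max(EF_Marketing push=14, EF_Ticketing=8) = 14; EF_Staff briefing = 14+3 = 17
ES_Rehearsal = 14; EF_Rehearsal = 14+6 = 20
ES_Signage = max(EF_Staff briefing=17, EF_Rehearsal=20) = 20; EF_Signage = 20+7 = 27
ES_Security plan = max(EF_Ticketing=8, EF_Signage=27) = 27; EF_Security plan = 27+11 = 38
Expected project duration μ = 38 days. Critical path: Marketing push → Rehearsal → Signage → Security plan.

Backward pass:
LF_Security plan = 38; LS_Security plan = 38−11 = 27
LF_Signage = LS_Security plan = 27; LS_Signage = 27−7 = 20
LF_Rehearsal = LS_Signage = 20; LS_Rehearsal = 20−6 = 14
LF_Staff briefing = LS_Signage = 20; LS_Staff briefing = 20−3 = 17
LF_Ticketing = min(LS_Staff briefing=17, LS_Security plan=27) = 17; LS_Ticketing = 17−8 = 9
LF_Marketing push = min(LS_Staff briefing=17, LS_Rehearsal=14) = 14; LS_Marketing push = 14−14 = 0
Slack_Ticketing = LS_Ticketing − ES_Ticketing = 9 − 0 = 9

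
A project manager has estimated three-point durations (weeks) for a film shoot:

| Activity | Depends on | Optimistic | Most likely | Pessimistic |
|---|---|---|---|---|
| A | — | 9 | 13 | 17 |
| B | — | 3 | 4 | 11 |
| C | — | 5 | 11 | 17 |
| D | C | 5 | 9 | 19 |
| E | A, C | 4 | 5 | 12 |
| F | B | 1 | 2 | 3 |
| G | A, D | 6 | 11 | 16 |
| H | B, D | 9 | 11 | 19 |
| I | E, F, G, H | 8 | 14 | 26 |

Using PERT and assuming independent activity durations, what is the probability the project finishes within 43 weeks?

0.139

te_A = (9 + 4·13 + 17)/6 = 78/6 = 13; σ²_A = ((17−9)/6)² = 1.778
te_B = (3 + 4·4 + 11)/6 = 30/6 = 5; σ²_B = ((11−3)/6)² = 1.778
te_C = (5 + 4·11 + 17)/6 = 66/6 = 11; σ²_C = ((17−5)/6)² = 4.000
te_D = (5 + 4·9 + 19)/6 = 60/6 = 10; σ²_D = ((19−5)/6)² = 5.444
te_E = (4 + 4·5 + 12)/6 = 36/6 = 6; σ²_E = ((12−4)/6)² = 1.778
te_F = (1 + 4·2 + 3)/6 = 12/6 = 2; σ²_F = ((3−1)/6)² = 0.111
te_G = (6 + 4·11 + 16)/6 = 66/6 = 11; σ²_G = ((16−6)/6)² = 2.778
te_H = (9 + 4·11 + 19)/6 = 72/6 = 12; σ²_H = ((19−9)/6)² = 2.778
te_I = (8 + 4·14 + 26)/6 = 90/6 = 15; σ²_I = ((26−8)/6)² = 9.000

Forward pass:
ES_A = 0; EF_A = 13
ES_B = 0; EF_B = 5
ES_C = 0; EF_C = 11
ES_D = 11; EF_D = 11+10 = 21
ES_E = max(EF_A=13, EF_C=11) = 13; EF_E = 13+6 = 19
ES_F = 5; EF_F = 5+2 = 7
ES_G = max(EF_A=13, EF_D=21) = 21; EF_G = 21+11 = 32
ES_H = max(EF_B=5, EF_D=21) = 21; EF_H = 21+12 = 33
ES_I = max(EF_E=19, EF_F=7, EF_G=32, EF_H=33) = 33; EF_I = 33+15 = 48
Expected project duration μ = 48 weeks. Critical path: C → D → H → I.

Variance along critical path = 4.000 + 5.444 + 2.778 + 9.000 = 21.222; σ = √21.222 = 4.607 weeks.
Z = (43 − 48) / 4.607 = -1.085
P(T ≤ 43) = Φ(-1.085) ≈ 0.139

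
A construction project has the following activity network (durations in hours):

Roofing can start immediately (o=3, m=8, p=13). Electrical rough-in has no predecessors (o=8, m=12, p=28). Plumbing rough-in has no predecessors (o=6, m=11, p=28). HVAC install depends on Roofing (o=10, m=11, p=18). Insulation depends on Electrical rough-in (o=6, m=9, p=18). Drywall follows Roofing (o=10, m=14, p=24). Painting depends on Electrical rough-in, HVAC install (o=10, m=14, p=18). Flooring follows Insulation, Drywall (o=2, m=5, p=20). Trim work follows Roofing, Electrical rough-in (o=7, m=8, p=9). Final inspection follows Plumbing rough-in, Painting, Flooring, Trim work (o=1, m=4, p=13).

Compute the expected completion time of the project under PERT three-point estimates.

te_Roofing = (3 + 4·8 + 13)/6 = 48/6 = 8
te_Electrical rough-in = (8 + 4·12 + 28)/6 = 84/6 = 14
te_Plumbing rough-in = (6 + 4·11 + 28)/6 = 78/6 = 13
te_HVAC install = (10 + 4·11 + 18)/6 = 72/6 = 12
te_Insulation = (6 + 4·9 + 18)/6 = 60/6 = 10
te_Drywall = (10 + 4·14 + 24)/6 = 90/6 = 15
te_Painting = (10 + 4·14 + 18)/6 = 84/6 = 14
te_Flooring = (2 + 4·5 + 20)/6 = 42/6 = 7
te_Trim work = (7 + 4·8 + 9)/6 = 48/6 = 8
te_Final inspection = (1 + 4·4 + 13)/6 = 30/6 = 5

Forward pass:
ES_Roofing = 0; EF_Roofing = 8
ES_Electrical rough-in = 0; EF_Electrical rough-in = 14
ES_Plumbing rough-in = 0; EF_Plumbing rough-in = 13
ES_HVAC install = 8; EF_HVAC install = 8+12 = 20
ES_Insulation = 14; EF_Insulation = 14+10 = 24
ES_Drywall = 8; EF_Drywall = 8+15 = 23
ES_Painting = max(EF_Electrical rough-in=14, EF_HVAC install=20) = 20; EF_Painting = 20+14 = 34
ES_Flooring = max(EF_Insulation=24, EF_Drywall=23) = 24; EF_Flooring = 24+7 = 31
ES_Trim work = max(EF_Roofing=8, EF_Electrical rough-in=14) = 14; EF_Trim work = 14+8 = 22
ES_Final inspection = max(EF_Plumbing rough-in=13, EF_Painting=34, EF_Flooring=31, EF_Trim work=22) = 34; EF_Final inspection = 34+5 = 39
Expected project duration μ = 39 hours. Critical path: Roofing → HVAC install → Painting → Final inspection.

39 hours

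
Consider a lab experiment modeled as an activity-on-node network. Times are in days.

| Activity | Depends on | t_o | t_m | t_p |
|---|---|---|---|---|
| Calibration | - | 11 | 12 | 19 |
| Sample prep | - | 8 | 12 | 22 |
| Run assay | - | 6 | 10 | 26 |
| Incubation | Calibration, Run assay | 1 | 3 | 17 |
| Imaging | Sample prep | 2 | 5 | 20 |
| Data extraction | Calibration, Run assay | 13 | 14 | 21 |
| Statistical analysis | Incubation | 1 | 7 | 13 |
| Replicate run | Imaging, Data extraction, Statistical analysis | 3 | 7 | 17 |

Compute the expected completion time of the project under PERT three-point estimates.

36 days

te_Calibration = (11 + 4·12 + 19)/6 = 78/6 = 13
te_Sample prep = (8 + 4·12 + 22)/6 = 78/6 = 13
te_Run assay = (6 + 4·10 + 26)/6 = 72/6 = 12
te_Incubation = (1 + 4·3 + 17)/6 = 30/6 = 5
te_Imaging = (2 + 4·5 + 20)/6 = 42/6 = 7
te_Data extraction = (13 + 4·14 + 21)/6 = 90/6 = 15
te_Statistical analysis = (1 + 4·7 + 13)/6 = 42/6 = 7
te_Replicate run = (3 + 4·7 + 17)/6 = 48/6 = 8

Forward pass:
ES_Calibration = 0; EF_Calibration = 13
ES_Sample prep = 0; EF_Sample prep = 13
ES_Run assay = 0; EF_Run assay = 12
ES_Incubation = max(EF_Calibration=13, EF_Run assay=12) = 13; EF_Incubation = 13+5 = 18
ES_Imaging = 13; EF_Imaging = 13+7 = 20
ES_Data extraction = max(EF_Calibration=13, EF_Run assay=12) = 13; EF_Data extraction = 13+15 = 28
ES_Statistical analysis = 18; EF_Statistical analysis = 18+7 = 25
ES_Replicate run = max(EF_Imaging=20, EF_Data extraction=28, EF_Statistical analysis=25) = 28; EF_Replicate run = 28+8 = 36
Expected project duration μ = 36 days. Critical path: Calibration → Data extraction → Replicate run.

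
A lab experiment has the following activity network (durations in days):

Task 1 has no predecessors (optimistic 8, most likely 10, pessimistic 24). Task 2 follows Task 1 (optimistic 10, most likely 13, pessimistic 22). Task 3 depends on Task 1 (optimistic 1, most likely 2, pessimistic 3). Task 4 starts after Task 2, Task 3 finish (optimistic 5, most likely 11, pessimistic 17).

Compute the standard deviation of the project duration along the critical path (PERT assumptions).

te_Task 1 = (8 + 4·10 + 24)/6 = 72/6 = 12; σ²_Task 1 = ((24−8)/6)² = 7.111
te_Task 2 = (10 + 4·13 + 22)/6 = 84/6 = 14; σ²_Task 2 = ((22−10)/6)² = 4.000
te_Task 3 = (1 + 4·2 + 3)/6 = 12/6 = 2; σ²_Task 3 = ((3−1)/6)² = 0.111
te_Task 4 = (5 + 4·11 + 17)/6 = 66/6 = 11; σ²_Task 4 = ((17−5)/6)² = 4.000

Forward pass:
ES_Task 1 = 0; EF_Task 1 = 12
ES_Task 2 = 12; EF_Task 2 = 12+14 = 26
ES_Task 3 = 12; EF_Task 3 = 12+2 = 14
ES_Task 4 = max(EF_Task 2=26, EF_Task 3=14) = 26; EF_Task 4 = 26+11 = 37
Expected project duration μ = 37 days. Critical path: Task 1 → Task 2 → Task 4.

Variance along critical path = 7.111 + 4.000 + 4.000 = 15.111
σ = √15.111 = 3.887 days

3.89 days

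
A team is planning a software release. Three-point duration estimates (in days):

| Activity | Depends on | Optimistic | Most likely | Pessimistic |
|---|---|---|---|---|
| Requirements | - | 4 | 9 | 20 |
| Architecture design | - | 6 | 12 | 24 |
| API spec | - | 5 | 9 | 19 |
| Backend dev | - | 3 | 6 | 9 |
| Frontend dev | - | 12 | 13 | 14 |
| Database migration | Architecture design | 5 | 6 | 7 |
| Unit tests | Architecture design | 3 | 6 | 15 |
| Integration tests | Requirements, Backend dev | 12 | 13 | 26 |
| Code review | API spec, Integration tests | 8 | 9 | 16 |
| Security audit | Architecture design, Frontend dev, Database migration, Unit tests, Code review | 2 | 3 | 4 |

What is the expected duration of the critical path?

38 days

te_Requirements = (4 + 4·9 + 20)/6 = 60/6 = 10
te_Architecture design = (6 + 4·12 + 24)/6 = 78/6 = 13
te_API spec = (5 + 4·9 + 19)/6 = 60/6 = 10
te_Backend dev = (3 + 4·6 + 9)/6 = 36/6 = 6
te_Frontend dev = (12 + 4·13 + 14)/6 = 78/6 = 13
te_Database migration = (5 + 4·6 + 7)/6 = 36/6 = 6
te_Unit tests = (3 + 4·6 + 15)/6 = 42/6 = 7
te_Integration tests = (12 + 4·13 + 26)/6 = 90/6 = 15
te_Code review = (8 + 4·9 + 16)/6 = 60/6 = 10
te_Security audit = (2 + 4·3 + 4)/6 = 18/6 = 3

Forward pass:
ES_Requirements = 0; EF_Requirements = 10
ES_Architecture design = 0; EF_Architecture design = 13
ES_API spec = 0; EF_API spec = 10
ES_Backend dev = 0; EF_Backend dev = 6
ES_Frontend dev = 0; EF_Frontend dev = 13
ES_Database migration = 13; EF_Database migration = 13+6 = 19
ES_Unit tests = 13; EF_Unit tests = 13+7 = 20
ES_Integration tests = max(EF_Requirements=10, EF_Backend dev=6) = 10; EF_Integration tests = 10+15 = 25
ES_Code review = max(EF_API spec=10, EF_Integration tests=25) = 25; EF_Code review = 25+10 = 35
ES_Security audit = max(EF_Architecture design=13, EF_Frontend dev=13, EF_Database migration=19, EF_Unit tests=20, EF_Code review=35) = 35; EF_Security audit = 35+3 = 38
Expected project duration μ = 38 days. Critical path: Requirements → Integration tests → Code review → Security audit.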